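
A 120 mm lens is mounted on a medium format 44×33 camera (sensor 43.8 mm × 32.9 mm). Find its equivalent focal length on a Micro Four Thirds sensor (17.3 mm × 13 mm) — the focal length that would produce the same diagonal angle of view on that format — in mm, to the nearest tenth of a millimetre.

Sensor diagonal = √(43.8² + 32.9²) = √3000.8500 ≈ 54.7800 mm.
Sensor diagonal = √(17.3² + 13²) = √468.2900 ≈ 21.6400 mm.
Equal angle of view means equal diagonal/f ratio, so f₂ = f₁ · (diagonal₂/diagonal₁) = 120 × 21.6400/54.7800.
f₂ = 120 × 0.39503 ≈ 47.404 mm.

47.4 mm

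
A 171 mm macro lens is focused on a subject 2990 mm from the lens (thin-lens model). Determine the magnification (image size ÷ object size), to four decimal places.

Thin lens: 1/f = 1/dₒ + 1/dᵢ → 1/dᵢ = 1/171 − 1/2990 = 0.0055135 mm⁻¹, so dᵢ ≈ 181.3728 mm.
Magnification m = dᵢ/dₒ = 181.3728/2990 ≈ 0.06066.

0.0607×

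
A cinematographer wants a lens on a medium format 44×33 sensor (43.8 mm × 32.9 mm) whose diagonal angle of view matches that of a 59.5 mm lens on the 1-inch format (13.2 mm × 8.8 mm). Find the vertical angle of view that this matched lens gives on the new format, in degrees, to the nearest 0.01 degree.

Sensor diagonal = √(13.2² + 8.8²) = √251.6800 ≈ 15.8644 mm.
Sensor diagonal = √(43.8² + 32.9²) = √3000.8500 ≈ 54.7800 mm.
Equal diagonal AOV ⇒ f₂ = f₁ · 54.7800/15.8644 = 59.5 × 3.45301 ≈ 205.4541 mm.
Vertical AOV on the new format = 2·arctan(32.9 / (2 × 205.4541)) = 2·arctan(0.08007) ≈ 9.1554°.

9.16°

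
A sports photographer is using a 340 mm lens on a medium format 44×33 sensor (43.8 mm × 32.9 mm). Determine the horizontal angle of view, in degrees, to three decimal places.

7.371°

Angle of view α = 2·arctan(w/2f) with w = 43.8 mm and f = 340 mm.
w/2f = 0.06441; arctan(0.06441) ≈ 3.6854°, so α ≈ 7.3709°.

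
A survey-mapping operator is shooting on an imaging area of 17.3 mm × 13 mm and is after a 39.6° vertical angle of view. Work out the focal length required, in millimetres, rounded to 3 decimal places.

From α = 2·arctan(h/2f) we get f = h / (2·tan(α/2)).
With h = 13 mm and α/2 = 19.8°, tan(α/2) ≈ 0.36002, so f ≈ 13 / 0.72004 ≈ 18.0544 mm.

18.054 mm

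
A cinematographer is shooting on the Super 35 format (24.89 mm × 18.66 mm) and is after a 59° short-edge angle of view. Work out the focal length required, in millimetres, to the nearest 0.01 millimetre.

16.49 mm

From α = 2·arctan(h/2f) we get f = h / (2·tan(α/2)).
With h = 18.66 mm and α/2 = 29.5°, tan(α/2) ≈ 0.56577, so f ≈ 18.66 / 1.13155 ≈ 16.4907 mm.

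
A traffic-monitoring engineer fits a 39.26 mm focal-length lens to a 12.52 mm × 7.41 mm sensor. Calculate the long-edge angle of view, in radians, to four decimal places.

0.3162 rad

Angle of view α = 2·arctan(w/2f) with w = 12.52 mm and f = 39.26 mm.
w/2f = 0.15945; arctan(0.15945) ≈ 0.1581 rad, so α ≈ 0.3162 rad.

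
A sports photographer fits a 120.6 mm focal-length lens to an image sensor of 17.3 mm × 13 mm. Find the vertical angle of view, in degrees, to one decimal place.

6.2°

Angle of view α = 2·arctan(h/2f) with h = 13 mm and f = 120.6 mm.
h/2f = 0.05390; arctan(0.05390) ≈ 3.0851°, so α ≈ 6.1702°.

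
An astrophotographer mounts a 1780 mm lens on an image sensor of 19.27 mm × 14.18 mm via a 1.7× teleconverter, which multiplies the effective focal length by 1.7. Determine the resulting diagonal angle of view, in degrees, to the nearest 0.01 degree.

Effective focal length f = 1780 × 1.7 = 3026 mm.
Sensor diagonal = √(19.27² + 14.18²) = √572.4053 ≈ 23.9250 mm.
α = 2·arctan(23.925 / (2 × 3026)) = 2·arctan(0.00395) ≈ 0.4530°.

0.45°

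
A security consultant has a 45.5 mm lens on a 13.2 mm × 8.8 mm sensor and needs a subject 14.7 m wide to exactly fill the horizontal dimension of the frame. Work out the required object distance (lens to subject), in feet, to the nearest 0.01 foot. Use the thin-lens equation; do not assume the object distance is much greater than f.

W: 14.7 m = 14700 mm.
Magnification m = w/W = dᵢ/dₒ; combined with 1/f = 1/dₒ + 1/dᵢ this gives dₒ = f·(1 + W/w).
dₒ = 45.5 mm × (1 + 14700/13.2) = 45.5 × 1114.6364 ≈ 50715.955 mm = 50715.955/304.8 ft = 166.391 ft.

166.39 ft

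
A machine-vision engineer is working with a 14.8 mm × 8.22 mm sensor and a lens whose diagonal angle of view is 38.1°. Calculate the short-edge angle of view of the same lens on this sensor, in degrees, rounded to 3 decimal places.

19.035°

Sensor diagonal = √(14.8² + 8.22²) = √286.6084 ≈ 16.9295 mm.
From the diagonal AOV: f = 16.9295 / (2·tan(19.05°)) = 16.9295 / 0.69061 ≈ 24.5139 mm.
Short-edge AOV = 2·arctan(8.22 / (2 × 24.5139)) = 2·arctan(0.16766) ≈ 19.0354°.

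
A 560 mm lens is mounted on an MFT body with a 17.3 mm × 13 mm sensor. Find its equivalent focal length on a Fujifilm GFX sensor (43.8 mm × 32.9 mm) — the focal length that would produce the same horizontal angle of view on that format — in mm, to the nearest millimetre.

1418 mm

Equal angle of view means equal width/f ratio, so f₂ = f₁ · (width₂/width₁) = 560 × 43.8/17.3.
f₂ = 560 × 2.53179 ≈ 1417.803 mm.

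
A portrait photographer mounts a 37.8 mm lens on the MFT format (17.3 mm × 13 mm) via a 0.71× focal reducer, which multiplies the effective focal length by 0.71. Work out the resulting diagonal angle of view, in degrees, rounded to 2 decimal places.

Effective focal length f = 37.8 × 0.71 = 26.838 mm.
Sensor diagonal = √(17.3² + 13²) = √468.2900 ≈ 21.6400 mm.
α = 2·arctan(21.640 / (2 × 26.838)) = 2·arctan(0.40316) ≈ 43.9146°.

43.91°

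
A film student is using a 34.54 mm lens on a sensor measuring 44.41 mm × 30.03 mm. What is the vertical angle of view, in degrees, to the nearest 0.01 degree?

46.99°

Angle of view α = 2·arctan(h/2f) with h = 30.03 mm and f = 34.54 mm.
h/2f = 0.43471; arctan(0.43471) ≈ 23.4952°, so α ≈ 46.9905°.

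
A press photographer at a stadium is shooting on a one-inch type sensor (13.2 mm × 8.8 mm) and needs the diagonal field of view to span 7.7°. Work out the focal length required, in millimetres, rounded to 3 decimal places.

Sensor diagonal = √(13.2² + 8.8²) = √251.6800 ≈ 15.8644 mm.
From α = 2·arctan(d/2f) we get f = d / (2·tan(α/2)).
With d = 15.8644 mm and α/2 = 3.85°, tan(α/2) ≈ 0.06730, so f ≈ 15.8644 / 0.13459 ≈ 117.8696 mm.

117.870 mm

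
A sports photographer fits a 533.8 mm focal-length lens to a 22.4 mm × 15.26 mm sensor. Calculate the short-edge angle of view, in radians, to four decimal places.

Angle of view α = 2·arctan(h/2f) with h = 15.26 mm and f = 533.8 mm.
h/2f = 0.01429; arctan(0.01429) ≈ 0.0143 rad, so α ≈ 0.0286 rad.

0.0286 rad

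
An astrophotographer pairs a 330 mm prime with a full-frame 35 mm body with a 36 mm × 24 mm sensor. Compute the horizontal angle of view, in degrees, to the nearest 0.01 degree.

Angle of view α = 2·arctan(w/2f) with w = 36 mm and f = 330 mm.
w/2f = 0.05455; arctan(0.05455) ≈ 3.1221°, so α ≈ 6.2443°.

6.24°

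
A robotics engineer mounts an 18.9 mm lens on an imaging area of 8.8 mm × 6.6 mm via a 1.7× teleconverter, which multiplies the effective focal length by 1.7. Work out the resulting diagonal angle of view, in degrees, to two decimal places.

19.43°

Effective focal length f = 18.9 × 1.7 = 32.13 mm.
Sensor diagonal = √(8.8² + 6.6²) = √121.0000 ≈ 11.0000 mm.
α = 2·arctan(11.000 / (2 × 32.13)) = 2·arctan(0.17118) ≈ 19.4274°.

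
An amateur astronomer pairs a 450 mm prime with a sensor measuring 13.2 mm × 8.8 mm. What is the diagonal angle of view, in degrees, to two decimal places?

Sensor diagonal = √(13.2² + 8.8²) = √251.6800 ≈ 15.8644 mm.
Angle of view α = 2·arctan(d/2f) with d = 15.8644 mm and f = 450 mm.
d/2f = 0.01763; arctan(0.01763) ≈ 1.0099°, so α ≈ 2.0197°.

2.02°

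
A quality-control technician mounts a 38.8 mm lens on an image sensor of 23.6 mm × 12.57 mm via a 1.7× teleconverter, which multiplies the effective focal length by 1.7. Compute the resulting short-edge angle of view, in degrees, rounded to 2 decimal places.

10.89°

Effective focal length f = 38.8 × 1.7 = 65.96 mm.
α = 2·arctan(12.57 / (2 × 65.96)) = 2·arctan(0.09529) ≈ 10.8860°.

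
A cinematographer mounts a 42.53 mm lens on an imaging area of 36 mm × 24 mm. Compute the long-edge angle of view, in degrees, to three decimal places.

45.879°

Angle of view α = 2·arctan(w/2f) with w = 36 mm and f = 42.53 mm.
w/2f = 0.42323; arctan(0.42323) ≈ 22.9396°, so α ≈ 45.8791°.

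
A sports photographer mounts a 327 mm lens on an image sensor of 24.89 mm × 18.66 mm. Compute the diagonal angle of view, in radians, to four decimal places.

0.0951 rad

Sensor diagonal = √(24.89² + 18.66²) = √967.7077 ≈ 31.1080 mm.
Angle of view α = 2·arctan(d/2f) with d = 31.1080 mm and f = 327 mm.
d/2f = 0.04757; arctan(0.04757) ≈ 0.0475 rad, so α ≈ 0.0951 rad.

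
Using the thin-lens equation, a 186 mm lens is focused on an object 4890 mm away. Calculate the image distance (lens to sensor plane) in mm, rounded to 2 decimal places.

1/dᵢ = 1/f − 1/dₒ = 1/186 − 1/4890 = 0.0051718 mm⁻¹.
dᵢ = 1/0.0051718 ≈ 193.3546 mm.

193.35 mm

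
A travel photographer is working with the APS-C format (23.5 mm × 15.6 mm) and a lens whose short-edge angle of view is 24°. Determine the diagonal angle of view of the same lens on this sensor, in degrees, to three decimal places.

From the short-edge AOV: f = 15.6 / (2·tan(12°)) = 15.6 / 0.42511 ≈ 36.6961 mm.
Sensor diagonal = √(23.5² + 15.6²) = √795.6100 ≈ 28.2066 mm.
Diagonal AOV = 2·arctan(28.2066 / (2 × 36.6961)) = 2·arctan(0.38433) ≈ 42.0462°.

42.046°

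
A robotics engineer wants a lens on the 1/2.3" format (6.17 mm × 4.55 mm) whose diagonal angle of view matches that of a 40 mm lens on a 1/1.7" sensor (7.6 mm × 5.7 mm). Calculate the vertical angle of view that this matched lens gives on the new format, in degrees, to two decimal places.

8.06°

Sensor diagonal = √(7.6² + 5.7²) = √90.2500 ≈ 9.5000 mm.
Sensor diagonal = √(6.17² + 4.55²) = √58.7714 ≈ 7.6663 mm.
Equal diagonal AOV ⇒ f₂ = f₁ · 7.6663/9.5000 = 40 × 0.80697 ≈ 32.2790 mm.
Vertical AOV on the new format = 2·arctan(4.55 / (2 × 32.2790)) = 2·arctan(0.07048) ≈ 8.0630°.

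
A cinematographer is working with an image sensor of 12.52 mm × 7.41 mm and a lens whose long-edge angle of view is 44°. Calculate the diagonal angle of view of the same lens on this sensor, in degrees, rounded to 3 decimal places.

50.299°

From the long-edge AOV: f = 12.52 / (2·tan(22°)) = 12.52 / 0.80805 ≈ 15.4940 mm.
Sensor diagonal = √(12.52² + 7.41²) = √211.6585 ≈ 14.5485 mm.
Diagonal AOV = 2·arctan(14.5485 / (2 × 15.4940)) = 2·arctan(0.46949) ≈ 50.2988°.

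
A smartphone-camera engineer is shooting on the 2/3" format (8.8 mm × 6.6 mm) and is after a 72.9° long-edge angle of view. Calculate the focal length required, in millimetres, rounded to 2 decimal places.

5.96 mm

From α = 2·arctan(w/2f) we get f = w / (2·tan(α/2)).
With w = 8.8 mm and α/2 = 36.45°, tan(α/2) ≈ 0.73861, so f ≈ 8.8 / 1.47722 ≈ 5.9571 mm.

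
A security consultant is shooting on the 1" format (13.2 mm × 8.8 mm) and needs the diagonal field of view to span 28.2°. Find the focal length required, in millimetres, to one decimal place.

Sensor diagonal = √(13.2² + 8.8²) = √251.6800 ≈ 15.8644 mm.
From α = 2·arctan(d/2f) we get f = d / (2·tan(α/2)).
With d = 15.8644 mm and α/2 = 14.1°, tan(α/2) ≈ 0.25118, so f ≈ 15.8644 / 0.50237 ≈ 31.5795 mm.

31.6 mm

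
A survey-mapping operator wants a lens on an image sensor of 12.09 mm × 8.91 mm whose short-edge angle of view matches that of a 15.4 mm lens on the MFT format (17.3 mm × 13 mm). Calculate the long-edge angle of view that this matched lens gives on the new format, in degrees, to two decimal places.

59.60°

Equal short-edge AOV ⇒ f₂ = f₁ · 8.91/13 = 15.4 × 0.68538 ≈ 10.5549 mm.
Long-edge AOV on the new format = 2·arctan(12.09 / (2 × 10.5549)) = 2·arctan(0.57272) ≈ 59.6011°.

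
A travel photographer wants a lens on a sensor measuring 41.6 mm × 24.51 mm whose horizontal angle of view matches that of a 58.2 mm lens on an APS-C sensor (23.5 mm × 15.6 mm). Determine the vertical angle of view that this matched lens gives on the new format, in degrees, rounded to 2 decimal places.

Equal horizontal AOV ⇒ f₂ = f₁ · 41.6/23.5 = 58.2 × 1.77021 ≈ 103.0264 mm.
Vertical AOV on the new format = 2·arctan(24.51 / (2 × 103.0264)) = 2·arctan(0.11895) ≈ 13.5669°.

13.57°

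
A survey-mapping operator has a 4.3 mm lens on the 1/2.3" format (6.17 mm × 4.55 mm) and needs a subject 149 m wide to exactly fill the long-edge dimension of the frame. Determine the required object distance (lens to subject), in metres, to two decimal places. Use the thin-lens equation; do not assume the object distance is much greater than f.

W: 149 m = 149000 mm.
Magnification m = w/W = dᵢ/dₒ; combined with 1/f = 1/dₒ + 1/dᵢ this gives dₒ = f·(1 + W/w).
dₒ = 4.3 mm × (1 + 149000/6.17) = 4.3 × 24150.1086 ≈ 103845.467 mm = 103.845 m.

103.85 m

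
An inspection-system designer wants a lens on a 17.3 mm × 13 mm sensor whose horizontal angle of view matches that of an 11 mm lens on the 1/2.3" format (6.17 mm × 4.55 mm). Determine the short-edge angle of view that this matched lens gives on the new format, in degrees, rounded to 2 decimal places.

Equal horizontal AOV ⇒ f₂ = f₁ · 17.3/6.17 = 11 × 2.80389 ≈ 30.8428 mm.
Short-edge AOV on the new format = 2·arctan(13 / (2 × 30.8428)) = 2·arctan(0.21075) ≈ 23.8014°.

23.80°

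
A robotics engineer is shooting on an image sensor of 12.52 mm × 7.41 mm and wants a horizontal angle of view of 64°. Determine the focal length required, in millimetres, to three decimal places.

10.018 mm

From α = 2·arctan(w/2f) we get f = w / (2·tan(α/2)).
With w = 12.52 mm and α/2 = 32°, tan(α/2) ≈ 0.62487, so f ≈ 12.52 / 1.24974 ≈ 10.0181 mm.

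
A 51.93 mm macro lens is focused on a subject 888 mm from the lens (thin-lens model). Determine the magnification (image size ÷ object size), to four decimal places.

Thin lens: 1/f = 1/dₒ + 1/dᵢ → 1/dᵢ = 1/51.93 − 1/888 = 0.0181306 mm⁻¹, so dᵢ ≈ 55.1555 mm.
Magnification m = dᵢ/dₒ = 55.1555/888 ≈ 0.06211.

0.0621×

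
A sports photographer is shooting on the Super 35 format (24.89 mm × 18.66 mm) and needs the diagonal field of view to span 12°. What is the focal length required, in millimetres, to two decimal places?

147.99 mm

Sensor diagonal = √(24.89² + 18.66²) = √967.7077 ≈ 31.1080 mm.
From α = 2·arctan(d/2f) we get f = d / (2·tan(α/2)).
With d = 31.1080 mm and α/2 = 6°, tan(α/2) ≈ 0.10510, so f ≈ 31.1080 / 0.21021 ≈ 147.9864 mm.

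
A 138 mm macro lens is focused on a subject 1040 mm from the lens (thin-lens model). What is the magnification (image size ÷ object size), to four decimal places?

Thin lens: 1/f = 1/dₒ + 1/dᵢ → 1/dᵢ = 1/138 − 1/1040 = 0.0062848 mm⁻¹, so dᵢ ≈ 159.1131 mm.
Magnification m = dᵢ/dₒ = 159.1131/1040 ≈ 0.15299.

0.1530×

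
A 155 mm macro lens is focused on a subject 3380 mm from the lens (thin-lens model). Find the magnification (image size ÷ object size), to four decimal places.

0.0481×

Thin lens: 1/f = 1/dₒ + 1/dᵢ → 1/dᵢ = 1/155 − 1/3380 = 0.0061558 mm⁻¹, so dᵢ ≈ 162.4496 mm.
Magnification m = dᵢ/dₒ = 162.4496/3380 ≈ 0.04806.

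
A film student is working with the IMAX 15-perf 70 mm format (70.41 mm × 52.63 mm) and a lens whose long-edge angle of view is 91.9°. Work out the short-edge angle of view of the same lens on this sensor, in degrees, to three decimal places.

From the long-edge AOV: f = 70.41 / (2·tan(45.95°)) = 70.41 / 2.06745 ≈ 34.0565 mm.
Short-edge AOV = 2·arctan(52.63 / (2 × 34.0565)) = 2·arctan(0.77269) ≈ 75.3856°.

75.386°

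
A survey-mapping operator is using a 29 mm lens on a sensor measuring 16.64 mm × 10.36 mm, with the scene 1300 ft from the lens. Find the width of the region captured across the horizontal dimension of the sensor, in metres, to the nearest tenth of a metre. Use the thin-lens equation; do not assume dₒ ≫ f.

dₒ: 1300 ft × 304.8 mm/ft = 396239.99 mm.
Similar triangles through the lens centre give W/dₒ = w/dᵢ; with 1/f = 1/dₒ + 1/dᵢ this gives W = w·(dₒ − f)/f.
W = 16.64 mm × (396240 − 29) / 29 = 16.64 × 13662.4478 ≈ 227343.132 mm = 227.343 m.

227.3 m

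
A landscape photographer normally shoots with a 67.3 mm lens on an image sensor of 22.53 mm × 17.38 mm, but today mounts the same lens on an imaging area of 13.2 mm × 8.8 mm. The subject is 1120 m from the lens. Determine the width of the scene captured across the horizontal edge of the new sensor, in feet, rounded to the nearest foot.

The focal length stays 67.3 mm; the relevant sensor dimension is now w = 13.2 mm. Object distance dₒ = 1120 m = 1.12e+06 mm.
Thin-lens field width W = w·(dₒ − f)/f = 13.2 × (1.12e+06 − 67.3)/67.3 ≈ 219659.905 mm = 219659.905/304.8 ft = 720.669 ft.

721 ft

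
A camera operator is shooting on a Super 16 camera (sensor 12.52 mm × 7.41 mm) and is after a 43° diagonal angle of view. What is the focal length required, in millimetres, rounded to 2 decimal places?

18.47 mm

Sensor diagonal = √(12.52² + 7.41²) = √211.6585 ≈ 14.5485 mm.
From α = 2·arctan(d/2f) we get f = d / (2·tan(α/2)).
With d = 14.5485 mm and α/2 = 21.5°, tan(α/2) ≈ 0.39391, so f ≈ 14.5485 / 0.78782 ≈ 18.4667 mm.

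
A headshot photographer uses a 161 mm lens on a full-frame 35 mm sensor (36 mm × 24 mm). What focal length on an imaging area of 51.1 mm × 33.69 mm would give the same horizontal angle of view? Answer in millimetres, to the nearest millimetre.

229 mm

Equal angle of view means equal width/f ratio, so f₂ = f₁ · (width₂/width₁) = 161 × 51.1/36.
f₂ = 161 × 1.41944 ≈ 228.531 mm.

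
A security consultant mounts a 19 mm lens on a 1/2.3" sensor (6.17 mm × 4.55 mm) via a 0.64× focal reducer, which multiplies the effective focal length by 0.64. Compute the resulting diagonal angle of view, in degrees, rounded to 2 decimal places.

Effective focal length f = 19 × 0.64 = 12.16 mm.
Sensor diagonal = √(6.17² + 4.55²) = √58.7714 ≈ 7.6663 mm.
α = 2·arctan(7.666 / (2 × 12.16)) = 2·arctan(0.31522) ≈ 34.9922°.

34.99°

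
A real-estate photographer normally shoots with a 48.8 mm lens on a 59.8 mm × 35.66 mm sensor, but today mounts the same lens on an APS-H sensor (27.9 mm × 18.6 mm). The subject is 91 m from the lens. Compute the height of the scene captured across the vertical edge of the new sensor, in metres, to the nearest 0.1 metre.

The focal length stays 48.8 mm; the relevant sensor dimension is now h = 18.6 mm. Object distance dₒ = 91 m = 91000 mm.
Thin-lens field height W = h·(dₒ − f)/f = 18.6 × (91000 − 48.8)/48.8 ≈ 34665.826 mm = 34.6658 m.

34.7 m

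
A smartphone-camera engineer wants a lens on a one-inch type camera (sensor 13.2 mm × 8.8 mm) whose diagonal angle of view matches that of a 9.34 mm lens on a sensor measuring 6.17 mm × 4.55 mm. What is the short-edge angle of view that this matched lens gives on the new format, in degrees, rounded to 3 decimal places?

25.649°

Sensor diagonal = √(6.17² + 4.55²) = √58.7714 ≈ 7.6663 mm.
Sensor diagonal = √(13.2² + 8.8²) = √251.6800 ≈ 15.8644 mm.
Equal diagonal AOV ⇒ f₂ = f₁ · 15.8644/7.6663 = 9.34 × 2.06939 ≈ 19.3281 mm.
Short-edge AOV on the new format = 2·arctan(8.8 / (2 × 19.3281)) = 2·arctan(0.22765) ≈ 25.6495°.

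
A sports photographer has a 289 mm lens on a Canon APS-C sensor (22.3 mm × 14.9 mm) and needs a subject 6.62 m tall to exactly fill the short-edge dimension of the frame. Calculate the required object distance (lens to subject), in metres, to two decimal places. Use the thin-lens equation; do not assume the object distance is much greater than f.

W: 6.62 m = 6620 mm.
Magnification m = h/W = dᵢ/dₒ; combined with 1/f = 1/dₒ + 1/dᵢ this gives dₒ = f·(1 + W/h).
dₒ = 289 mm × (1 + 6620/14.9) = 289 × 445.2953 ≈ 128690.342 mm = 128.69 m.

128.69 m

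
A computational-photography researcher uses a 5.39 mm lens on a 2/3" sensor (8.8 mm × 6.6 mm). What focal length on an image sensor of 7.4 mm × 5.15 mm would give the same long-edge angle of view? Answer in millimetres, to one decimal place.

4.5 mm

Equal angle of view means equal width/f ratio, so f₂ = f₁ · (width₂/width₁) = 5.39 × 7.4/8.8.
f₂ = 5.39 × 0.84091 ≈ 4.532 mm.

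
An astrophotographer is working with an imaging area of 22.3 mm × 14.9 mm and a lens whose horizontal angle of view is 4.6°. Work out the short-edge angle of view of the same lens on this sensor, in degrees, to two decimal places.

3.07°

From the horizontal AOV: f = 22.3 / (2·tan(2.3°)) = 22.3 / 0.08033 ≈ 277.6108 mm.
Short-edge AOV = 2·arctan(14.9 / (2 × 277.6108)) = 2·arctan(0.02684) ≈ 3.0745°.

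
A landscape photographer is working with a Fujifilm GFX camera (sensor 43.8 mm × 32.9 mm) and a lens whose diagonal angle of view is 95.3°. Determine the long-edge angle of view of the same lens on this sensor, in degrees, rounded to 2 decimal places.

82.51°

Sensor diagonal = √(43.8² + 32.9²) = √3000.8500 ≈ 54.7800 mm.
From the diagonal AOV: f = 54.7800 / (2·tan(47.65°)) = 54.7800 / 2.19412 ≈ 24.9667 mm.
Long-edge AOV = 2·arctan(43.8 / (2 × 24.9667)) = 2·arctan(0.87717) ≈ 82.5124°.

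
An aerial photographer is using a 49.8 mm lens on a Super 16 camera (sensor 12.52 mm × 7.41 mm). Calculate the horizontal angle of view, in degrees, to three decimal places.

Angle of view α = 2·arctan(w/2f) with w = 12.52 mm and f = 49.8 mm.
w/2f = 0.12570; arctan(0.12570) ≈ 7.1647°, so α ≈ 14.3293°.

14.329°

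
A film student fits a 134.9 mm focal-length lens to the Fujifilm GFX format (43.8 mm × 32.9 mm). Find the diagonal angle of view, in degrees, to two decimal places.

22.95°

Sensor diagonal = √(43.8² + 32.9²) = √3000.8500 ≈ 54.7800 mm.
Angle of view α = 2·arctan(d/2f) with d = 54.7800 mm and f = 134.9 mm.
d/2f = 0.20304; arctan(0.20304) ≈ 11.4773°, so α ≈ 22.9546°.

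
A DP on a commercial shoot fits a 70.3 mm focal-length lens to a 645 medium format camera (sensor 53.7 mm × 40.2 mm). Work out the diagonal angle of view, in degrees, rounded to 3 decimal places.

Sensor diagonal = √(53.7² + 40.2²) = √4499.7300 ≈ 67.0800 mm.
Angle of view α = 2·arctan(d/2f) with d = 67.0800 mm and f = 70.3 mm.
d/2f = 0.47710; arctan(0.47710) ≈ 25.5057°, so α ≈ 51.0115°.

51.011°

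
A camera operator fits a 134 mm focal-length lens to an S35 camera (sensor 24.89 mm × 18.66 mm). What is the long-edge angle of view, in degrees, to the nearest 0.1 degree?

Angle of view α = 2·arctan(w/2f) with w = 24.89 mm and f = 134 mm.
w/2f = 0.09287; arctan(0.09287) ≈ 5.3060°, so α ≈ 10.6120°.

10.6°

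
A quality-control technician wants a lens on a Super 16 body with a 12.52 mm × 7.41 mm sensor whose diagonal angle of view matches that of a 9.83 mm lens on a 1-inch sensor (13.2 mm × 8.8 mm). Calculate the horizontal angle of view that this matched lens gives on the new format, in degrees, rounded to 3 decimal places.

Sensor diagonal = √(13.2² + 8.8²) = √251.6800 ≈ 15.8644 mm.
Sensor diagonal = √(12.52² + 7.41²) = √211.6585 ≈ 14.5485 mm.
Equal diagonal AOV ⇒ f₂ = f₁ · 14.5485/15.8644 = 9.83 × 0.91705 ≈ 9.0146 mm.
Horizontal AOV on the new format = 2·arctan(12.52 / (2 × 9.0146)) = 2·arctan(0.69443) ≈ 69.5544°.

69.554°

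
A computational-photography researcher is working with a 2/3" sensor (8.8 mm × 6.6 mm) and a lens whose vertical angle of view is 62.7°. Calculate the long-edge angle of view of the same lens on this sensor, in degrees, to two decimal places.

78.17°

From the vertical AOV: f = 6.6 / (2·tan(31.35°)) = 6.6 / 1.21841 ≈ 5.4169 mm.
Long-edge AOV = 2·arctan(8.8 / (2 × 5.4169)) = 2·arctan(0.81227) ≈ 78.1721°.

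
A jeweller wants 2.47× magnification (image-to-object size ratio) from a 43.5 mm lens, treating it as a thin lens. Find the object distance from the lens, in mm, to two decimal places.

61.11 mm

With m = dᵢ/dₒ and 1/f = 1/dₒ + 1/dᵢ, substituting dᵢ = m·dₒ gives 1/f = (1 + 1/m)/dₒ, hence dₒ = f·(1 + 1/m).
dₒ = 43.5 × (1 + 1/2.47) = 43.5 × 1.40486 ≈ 61.111 mm.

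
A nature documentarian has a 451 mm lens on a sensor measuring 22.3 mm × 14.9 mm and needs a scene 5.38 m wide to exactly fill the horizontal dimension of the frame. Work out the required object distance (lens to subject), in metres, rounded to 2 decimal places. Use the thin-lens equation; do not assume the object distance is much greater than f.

W: 5.38 m = 5380 mm.
Magnification m = w/W = dᵢ/dₒ; combined with 1/f = 1/dₒ + 1/dᵢ this gives dₒ = f·(1 + W/w).
dₒ = 451 mm × (1 + 5380/22.3) = 451 × 242.2556 ≈ 109257.278 mm = 109.257 m.

109.26 m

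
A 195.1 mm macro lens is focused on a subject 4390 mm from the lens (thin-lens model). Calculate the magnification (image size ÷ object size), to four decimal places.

Thin lens: 1/f = 1/dₒ + 1/dᵢ → 1/dᵢ = 1/195.1 − 1/4390 = 0.0048978 mm⁻¹, so dᵢ ≈ 204.1739 mm.
Magnification m = dᵢ/dₒ = 204.1739/4390 ≈ 0.04651.

0.0465×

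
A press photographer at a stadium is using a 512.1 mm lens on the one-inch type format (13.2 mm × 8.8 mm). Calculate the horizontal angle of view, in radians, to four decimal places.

Angle of view α = 2·arctan(w/2f) with w = 13.2 mm and f = 512.1 mm.
w/2f = 0.01289; arctan(0.01289) ≈ 0.0129 rad, so α ≈ 0.0258 rad.

0.0258 rad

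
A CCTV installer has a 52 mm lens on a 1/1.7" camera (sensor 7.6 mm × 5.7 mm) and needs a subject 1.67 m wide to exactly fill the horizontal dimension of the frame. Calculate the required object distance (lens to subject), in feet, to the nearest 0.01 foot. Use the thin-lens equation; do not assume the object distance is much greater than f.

37.66 ft

W: 1.67 m = 1670 mm.
Magnification m = w/W = dᵢ/dₒ; combined with 1/f = 1/dₒ + 1/dᵢ this gives dₒ = f·(1 + W/w).
dₒ = 52 mm × (1 + 1670/7.6) = 52 × 220.7368 ≈ 11478.316 mm = 11478.316/304.8 ft = 37.6585 ft.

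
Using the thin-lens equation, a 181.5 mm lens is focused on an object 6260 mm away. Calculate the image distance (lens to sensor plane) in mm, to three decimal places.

186.919 mm

1/dᵢ = 1/f − 1/dₒ = 1/181.5 − 1/6260 = 0.0053499 mm⁻¹.
dᵢ = 1/0.0053499 ≈ 186.9195 mm.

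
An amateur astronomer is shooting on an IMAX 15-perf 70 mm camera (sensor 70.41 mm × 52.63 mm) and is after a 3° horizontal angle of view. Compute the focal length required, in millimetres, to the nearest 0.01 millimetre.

From α = 2·arctan(w/2f) we get f = w / (2·tan(α/2)).
With w = 70.41 mm and α/2 = 1.5°, tan(α/2) ≈ 0.02619, so f ≈ 70.41 / 0.05237 ≈ 1344.4247 mm.

1344.42 mm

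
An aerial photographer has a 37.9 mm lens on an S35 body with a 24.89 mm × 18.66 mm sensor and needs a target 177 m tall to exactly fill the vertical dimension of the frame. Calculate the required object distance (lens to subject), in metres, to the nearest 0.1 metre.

W: 177 m = 177000 mm.
Magnification m = h/W = dᵢ/dₒ; combined with 1/f = 1/dₒ + 1/dᵢ this gives dₒ = f·(1 + W/h).
dₒ = 37.9 mm × (1 + 177000/18.66) = 37.9 × 9486.5305 ≈ 359539.508 mm = 359.54 m.

359.5 m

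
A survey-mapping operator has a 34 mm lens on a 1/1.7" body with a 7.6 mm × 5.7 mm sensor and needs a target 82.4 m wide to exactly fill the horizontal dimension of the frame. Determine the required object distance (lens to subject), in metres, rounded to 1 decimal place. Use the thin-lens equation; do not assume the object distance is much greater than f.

368.7 m

W: 82.4 m = 82400 mm.
Magnification m = w/W = dᵢ/dₒ; combined with 1/f = 1/dₒ + 1/dᵢ this gives dₒ = f·(1 + W/w).
dₒ = 34 mm × (1 + 82400/7.6) = 34 × 10843.1053 ≈ 368665.579 mm = 368.666 m.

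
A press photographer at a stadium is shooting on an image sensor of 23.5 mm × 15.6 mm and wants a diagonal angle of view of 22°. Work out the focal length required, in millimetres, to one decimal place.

Sensor diagonal = √(23.5² + 15.6²) = √795.6100 ≈ 28.2066 mm.
From α = 2·arctan(d/2f) we get f = d / (2·tan(α/2)).
With d = 28.2066 mm and α/2 = 11°, tan(α/2) ≈ 0.19438, so f ≈ 28.2066 / 0.38876 ≈ 72.5551 mm.

72.6 mm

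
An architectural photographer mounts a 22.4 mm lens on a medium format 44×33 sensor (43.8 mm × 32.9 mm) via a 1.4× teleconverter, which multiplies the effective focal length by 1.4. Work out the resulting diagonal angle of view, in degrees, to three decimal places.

Effective focal length f = 22.4 × 1.4 = 31.36 mm.
Sensor diagonal = √(43.8² + 32.9²) = √3000.8500 ≈ 54.7800 mm.
α = 2·arctan(54.780 / (2 × 31.36)) = 2·arctan(0.87341) ≈ 82.2683°.

82.268°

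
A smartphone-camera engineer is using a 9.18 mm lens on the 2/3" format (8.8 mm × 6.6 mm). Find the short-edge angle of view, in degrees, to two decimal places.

39.54°

Angle of view α = 2·arctan(h/2f) with h = 6.6 mm and f = 9.18 mm.
h/2f = 0.35948; arctan(0.35948) ≈ 19.7724°, so α ≈ 39.5447°.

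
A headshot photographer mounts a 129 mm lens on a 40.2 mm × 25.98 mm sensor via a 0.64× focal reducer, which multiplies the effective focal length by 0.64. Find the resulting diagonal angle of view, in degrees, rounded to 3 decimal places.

Effective focal length f = 129 × 0.64 = 82.56 mm.
Sensor diagonal = √(40.2² + 25.98²) = √2291.0004 ≈ 47.8644 mm.
α = 2·arctan(47.864 / (2 × 82.56)) = 2·arctan(0.28988) ≈ 32.3313°.

32.331°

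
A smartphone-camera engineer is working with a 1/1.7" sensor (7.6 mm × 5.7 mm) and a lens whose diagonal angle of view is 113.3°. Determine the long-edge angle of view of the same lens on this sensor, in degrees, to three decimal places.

Sensor diagonal = √(7.6² + 5.7²) = √90.2500 ≈ 9.5000 mm.
From the diagonal AOV: f = 9.5000 / (2·tan(56.65°)) = 9.5000 / 3.03893 ≈ 3.1261 mm.
Long-edge AOV = 2·arctan(7.6 / (2 × 3.1261)) = 2·arctan(1.21557) ≈ 101.1145°.

101.115°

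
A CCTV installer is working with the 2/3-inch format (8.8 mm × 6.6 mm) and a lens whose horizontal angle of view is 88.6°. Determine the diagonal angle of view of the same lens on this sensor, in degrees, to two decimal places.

From the horizontal AOV: f = 8.8 / (2·tan(44.3°)) = 8.8 / 1.95172 ≈ 4.5088 mm.
Sensor diagonal = √(8.8² + 6.6²) = √121.0000 ≈ 11.0000 mm.
Diagonal AOV = 2·arctan(11.0000 / (2 × 4.5088)) = 2·arctan(1.21982) ≈ 101.3109°.

101.31°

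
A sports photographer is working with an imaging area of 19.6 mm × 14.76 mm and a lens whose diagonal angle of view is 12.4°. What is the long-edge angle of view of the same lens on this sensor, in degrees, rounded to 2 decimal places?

9.92°

Sensor diagonal = √(19.6² + 14.76²) = √602.0176 ≈ 24.5360 mm.
From the diagonal AOV: f = 24.5360 / (2·tan(6.2°)) = 24.5360 / 0.21727 ≈ 112.9291 mm.
Long-edge AOV = 2·arctan(19.6 / (2 × 112.9291)) = 2·arctan(0.08678) ≈ 9.9194°.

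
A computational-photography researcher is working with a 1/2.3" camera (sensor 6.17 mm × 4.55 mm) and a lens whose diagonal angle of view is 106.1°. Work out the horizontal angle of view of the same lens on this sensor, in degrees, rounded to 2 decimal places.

93.87°

Sensor diagonal = √(6.17² + 4.55²) = √58.7714 ≈ 7.6663 mm.
From the diagonal AOV: f = 7.6663 / (2·tan(53.05°)) = 7.6663 / 2.65891 ≈ 2.8832 mm.
Horizontal AOV = 2·arctan(6.17 / (2 × 2.8832)) = 2·arctan(1.06998) ≈ 93.8726°.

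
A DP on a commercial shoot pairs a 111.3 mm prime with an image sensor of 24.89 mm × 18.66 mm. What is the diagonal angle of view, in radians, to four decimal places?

Sensor diagonal = √(24.89² + 18.66²) = √967.7077 ≈ 31.1080 mm.
Angle of view α = 2·arctan(d/2f) with d = 31.1080 mm and f = 111.3 mm.
d/2f = 0.13975; arctan(0.13975) ≈ 0.1388 rad, so α ≈ 0.2777 rad.

0.2777 rad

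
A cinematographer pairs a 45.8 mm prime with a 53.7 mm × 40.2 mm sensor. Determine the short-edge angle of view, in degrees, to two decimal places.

Angle of view α = 2·arctan(h/2f) with h = 40.2 mm and f = 45.8 mm.
h/2f = 0.43886; arctan(0.43886) ≈ 23.6950°, so α ≈ 47.3899°.

47.39°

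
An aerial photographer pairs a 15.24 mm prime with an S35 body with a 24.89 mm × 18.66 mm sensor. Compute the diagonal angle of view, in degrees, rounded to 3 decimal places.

91.168°

Sensor diagonal = √(24.89² + 18.66²) = √967.7077 ≈ 31.1080 mm.
Angle of view α = 2·arctan(d/2f) with d = 31.1080 mm and f = 15.24 mm.
d/2f = 1.02060; arctan(1.02060) ≈ 45.5842°, so α ≈ 91.1684°.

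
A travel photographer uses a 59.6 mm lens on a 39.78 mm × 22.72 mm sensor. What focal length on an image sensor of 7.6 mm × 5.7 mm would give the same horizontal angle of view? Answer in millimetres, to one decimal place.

11.4 mm

Equal angle of view means equal width/f ratio, so f₂ = f₁ · (width₂/width₁) = 59.6 × 7.6/39.78.
f₂ = 59.6 × 0.19105 ≈ 11.387 mm.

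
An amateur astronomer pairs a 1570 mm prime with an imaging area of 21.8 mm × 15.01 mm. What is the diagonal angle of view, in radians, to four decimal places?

0.0169 rad

Sensor diagonal = √(21.8² + 15.01²) = √700.5401 ≈ 26.4677 mm.
Angle of view α = 2·arctan(d/2f) with d = 26.4677 mm and f = 1570 mm.
d/2f = 0.00843; arctan(0.00843) ≈ 0.0084 rad, so α ≈ 0.0169 rad.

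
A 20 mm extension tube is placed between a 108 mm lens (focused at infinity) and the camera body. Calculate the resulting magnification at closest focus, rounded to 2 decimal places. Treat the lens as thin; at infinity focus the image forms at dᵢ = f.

0.19×

The tube moves the image plane from f to f + e, so dᵢ = 108 + 20 = 128 mm. Focus is achieved when 1/f = 1/dₒ + 1/dᵢ, giving dₒ = 1/(1/f − 1/(f+e)).
Magnification m = dᵢ/dₒ = (f+e)·(1/f − 1/(f+e)) = e/f = 20/108 ≈ 0.1852.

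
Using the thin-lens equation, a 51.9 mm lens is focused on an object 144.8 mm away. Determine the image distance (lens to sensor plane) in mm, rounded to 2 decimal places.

80.89 mm

1/dᵢ = 1/f − 1/dₒ = 1/51.9 − 1/144.8 = 0.0123617 mm⁻¹.
dᵢ = 1/0.0123617 ≈ 80.8947 mm.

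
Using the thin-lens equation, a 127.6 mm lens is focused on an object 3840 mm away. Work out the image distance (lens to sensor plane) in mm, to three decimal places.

1/dᵢ = 1/f − 1/dₒ = 1/127.6 − 1/3840 = 0.0075766 mm⁻¹.
dᵢ = 1/0.0075766 ≈ 131.9858 mm.

131.986 mm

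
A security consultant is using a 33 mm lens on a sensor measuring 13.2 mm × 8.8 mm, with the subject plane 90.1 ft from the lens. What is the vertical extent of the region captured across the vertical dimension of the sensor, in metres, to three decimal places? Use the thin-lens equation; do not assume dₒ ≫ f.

7.315 m

dₒ: 90.1 ft × 304.8 mm/ft = 27462.48 mm.
Similar triangles through the lens centre give W/dₒ = h/dᵢ; with 1/f = 1/dₒ + 1/dᵢ this gives W = h·(dₒ − f)/f.
W = 8.8 mm × (27462.5 − 33) / 33 = 8.8 × 831.1963 ≈ 7314.528 mm = 7.31453 m.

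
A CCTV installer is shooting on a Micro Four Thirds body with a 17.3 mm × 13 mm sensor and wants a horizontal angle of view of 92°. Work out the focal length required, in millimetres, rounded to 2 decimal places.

8.35 mm

From α = 2·arctan(w/2f) we get f = w / (2·tan(α/2)).
With w = 17.3 mm and α/2 = 46°, tan(α/2) ≈ 1.03553, so f ≈ 17.3 / 2.07106 ≈ 8.3532 mm.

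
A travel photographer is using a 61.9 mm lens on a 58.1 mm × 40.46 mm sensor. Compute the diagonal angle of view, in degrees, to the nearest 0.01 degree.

Sensor diagonal = √(58.1² + 40.46²) = √5012.6216 ≈ 70.7999 mm.
Angle of view α = 2·arctan(d/2f) with d = 70.7999 mm and f = 61.9 mm.
d/2f = 0.57189; arctan(0.57189) ≈ 29.7648°, so α ≈ 59.5295°.

59.53°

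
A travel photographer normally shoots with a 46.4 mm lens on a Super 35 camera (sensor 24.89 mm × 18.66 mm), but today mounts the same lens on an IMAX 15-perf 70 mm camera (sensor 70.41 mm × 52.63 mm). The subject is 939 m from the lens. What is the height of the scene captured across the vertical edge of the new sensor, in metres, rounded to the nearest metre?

1065 m

The focal length stays 46.4 mm; the relevant sensor dimension is now h = 52.63 mm. Object distance dₒ = 939 m = 939000 mm.
Thin-lens field height W = h·(dₒ − f)/f = 52.63 × (939000 − 46.4)/46.4 ≈ 1065024.310 mm = 1065.02 m.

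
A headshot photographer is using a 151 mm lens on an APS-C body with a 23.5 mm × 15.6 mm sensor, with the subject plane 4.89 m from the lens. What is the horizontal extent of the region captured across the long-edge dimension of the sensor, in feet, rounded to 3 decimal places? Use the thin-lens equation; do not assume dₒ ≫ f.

dₒ: 4.89 m = 4890 mm.
Similar triangles through the lens centre give W/dₒ = w/dᵢ; with 1/f = 1/dₒ + 1/dᵢ this gives W = w·(dₒ − f)/f.
W = 23.5 mm × (4890 − 151) / 151 = 23.5 × 31.3841 ≈ 737.526 mm = 737.526/304.8 ft = 2.41971 ft.

2.420 ft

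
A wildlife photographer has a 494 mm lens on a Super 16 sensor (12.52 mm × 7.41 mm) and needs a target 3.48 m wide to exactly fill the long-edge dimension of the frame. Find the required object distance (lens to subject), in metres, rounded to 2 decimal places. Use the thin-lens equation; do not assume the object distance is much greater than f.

W: 3.48 m = 3480 mm.
Magnification m = w/W = dᵢ/dₒ; combined with 1/f = 1/dₒ + 1/dᵢ this gives dₒ = f·(1 + W/w).
dₒ = 494 mm × (1 + 3480/12.52) = 494 × 278.9553 ≈ 137803.904 mm = 137.804 m.

137.80 m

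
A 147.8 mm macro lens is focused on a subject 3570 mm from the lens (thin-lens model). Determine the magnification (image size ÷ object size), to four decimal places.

Thin lens: 1/f = 1/dₒ + 1/dᵢ → 1/dᵢ = 1/147.8 − 1/3570 = 0.0064858 mm⁻¹, so dᵢ ≈ 154.1833 mm.
Magnification m = dᵢ/dₒ = 154.1833/3570 ≈ 0.04319.

0.0432×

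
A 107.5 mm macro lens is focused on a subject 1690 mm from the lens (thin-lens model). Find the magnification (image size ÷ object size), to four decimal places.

0.0679×

Thin lens: 1/f = 1/dₒ + 1/dᵢ → 1/dᵢ = 1/107.5 − 1/1690 = 0.0087106 mm⁻¹, so dᵢ ≈ 114.8025 mm.
Magnification m = dᵢ/dₒ = 114.8025/1690 ≈ 0.06793.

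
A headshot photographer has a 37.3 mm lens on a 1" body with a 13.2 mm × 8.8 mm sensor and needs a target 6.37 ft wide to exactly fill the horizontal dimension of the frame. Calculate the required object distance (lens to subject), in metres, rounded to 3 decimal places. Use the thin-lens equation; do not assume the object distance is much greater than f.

W: 6.37 ft × 304.8 mm/ft = 1941.58 mm.
Magnification m = w/W = dᵢ/dₒ; combined with 1/f = 1/dₒ + 1/dᵢ this gives dₒ = f·(1 + W/w).
dₒ = 37.3 mm × (1 + 1941.58/13.2) = 37.3 × 148.0891 ≈ 5523.723 mm = 5.52372 m.

5.524 m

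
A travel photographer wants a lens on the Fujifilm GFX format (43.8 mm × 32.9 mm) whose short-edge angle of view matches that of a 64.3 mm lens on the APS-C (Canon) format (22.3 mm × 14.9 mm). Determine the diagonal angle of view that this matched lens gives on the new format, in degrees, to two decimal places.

Equal short-edge AOV ⇒ f₂ = f₁ · 32.9/14.9 = 64.3 × 2.20805 ≈ 141.9779 mm.
Sensor diagonal = √(43.8² + 32.9²) = √3000.8500 ≈ 54.7800 mm.
Diagonal AOV on the new format = 2·arctan(54.7800 / (2 × 141.9779)) = 2·arctan(0.19292) ≈ 21.8384°.

21.84°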